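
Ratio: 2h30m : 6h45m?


10:27 (0.37)

Duration 1: 150 minutes
Duration 2: 405 minutes
Ratio = 150:405
GCD = 15
Simplified = 10:27
As a decimal: 10/27 ≈ 0.37


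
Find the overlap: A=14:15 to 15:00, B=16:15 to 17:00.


0 minutes

Meeting A: 855-900 (in minutes from midnight)
Meeting B: 975-1020
Overlap start = max(855, 975) = 975
Overlap end = min(900, 1020) = 900
Overlap = max(0, 900 - 975) = 0 min


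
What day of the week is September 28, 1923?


Zeller's congruence:
q=28, m=9, k=23, j=19
h = (28 + ⌊13×10/5⌋ + 23 + ⌊23/4⌋ + ⌊19/4⌋ - 2×19) mod 7
= (28 + 26 + 23 + 5 + 4 - 38) mod 7
= 48 mod 7 = 6
h=6 → Friday

Friday


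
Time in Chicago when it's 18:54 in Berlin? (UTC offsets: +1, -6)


11:54

Time difference = UTC-6 - UTC+1 = -7 hours
New hour = (18 -7) mod 24
= 11 mod 24 = 11
Minutes unchanged → 11:54


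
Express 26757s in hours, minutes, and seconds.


7h 25m 57s

Hours: 26757 ÷ 3600 = 7 remainder 1557
Minutes: 1557 ÷ 60 = 25 remainder 57
Seconds: 57


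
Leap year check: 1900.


No

Rules: divisible by 4 AND (not by 100 OR by 400)
1900 ÷ 4 = 475 exactly → divisible by 4
1900 ÷ 100 = 19 exactly → divisible by 100
1900 ÷ 400 = 4 remainder 300 → not divisible by 400
Divisible by 100 but not by 400 → not a leap year


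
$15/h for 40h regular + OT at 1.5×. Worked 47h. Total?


Regular: 40h × $15 = $600.00
Overtime: 47 - 40 = 7h
OT pay: 7h × $15 × 1.5 = $157.50
Total = $600.00 + $157.50 = $757.50

$757.50


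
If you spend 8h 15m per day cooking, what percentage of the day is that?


Time: 495 minutes
Day: 1440 minutes
Percentage = (495/1440) × 100 ≈ 34.4%

34.4%


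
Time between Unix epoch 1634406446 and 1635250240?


843794 seconds (234.4 hours / 9.77 days)

Difference = 1635250240 - 1634406446 = 843794 seconds
In hours: 843794 / 3600 ≈ 234.4
In days: 843794 / 86400 ≈ 9.77


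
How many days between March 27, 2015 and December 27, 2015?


275 days

From March 27, 2015 to December 27, 2015
Rest of March 2015: 31 - 27 = 4
Full months: April 30, May 31, June 30, July 31, August 31, September 30, October 31, November 30
Days into December 2015: 27
Total = 4 + 30 + 31 + 30 + 31 + 31 + 30 + 31 + 30 + 27 = 275 days


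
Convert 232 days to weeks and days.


Weeks: 232 ÷ 7 = 33 remainder 1

33 weeks 1 days


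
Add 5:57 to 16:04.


22:01

Start: 964 minutes from midnight
Add: 357 minutes
Total: 1321 minutes
Hours: 1321 ÷ 60 = 22 remainder 1


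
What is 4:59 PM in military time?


Input: 4:59 PM
PM: 4 + 12 = 16

16:59


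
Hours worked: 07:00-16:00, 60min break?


8h 0m (480 minutes)

Total time = (16×60+0) - (7×60+0)
= 960 - 420 = 540 min
Minus break: 540 - 60 = 480 min
= 8h 0m


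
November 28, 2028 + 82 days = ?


February 18, 2029

Start: November 28, 2028
Add 82 days
November 28 → December 1: 30 - 28 + 1 = 3 days (82 - 3 = 79 left)
December 1 → January 1: 31 - 1 + 1 = 31 days (79 - 31 = 48 left)
January 1 → February 1: 31 - 1 + 1 = 31 days (48 - 31 = 17 left)
February 1 + 17 = February 18, 2029


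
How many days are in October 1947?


Month: October (month 10)
October has 31 days

31 days


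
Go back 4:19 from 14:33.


Start: 873 minutes from midnight
Subtract: 259 minutes
Remaining: 873 - 259 = 614
Hours: 10, Minutes: 14

10:14


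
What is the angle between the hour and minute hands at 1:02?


19.0°

Hour hand = 1×30 + 2×0.5 = 31.0°
Minute hand = 2×6 = 12°
Difference = |31.0 - 12| = 19.0°


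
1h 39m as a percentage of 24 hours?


Total minutes: 1×60 + 39 = 99
Day = 24×60 = 1440 minutes
Fraction = 99/1440 ≈ 0.0688
As a percentage: 99/1440 × 100 ≈ 6.88%

0.0688 (6.88%)


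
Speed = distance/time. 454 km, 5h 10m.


87.9 km/h

Distance: 454 km
Time: 5h 10m = 310 min = 310/60 = 31/6 hours
Speed = 454 ÷ (31/6) = 454 × 6 / 31 = 2724/31 ≈ 87.9 km/h


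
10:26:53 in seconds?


37613 seconds

Hours: 10 × 3600 = 36000
Minutes: 26 × 60 = 1560
Seconds: 53
Total = 36000 + 1560 + 53 = 37613


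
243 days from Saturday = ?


Thursday

Start: Saturday (index 5)
(5 + 243) mod 7
= 248 mod 7
= 3
Index 3 → Thursday


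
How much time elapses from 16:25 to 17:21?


End time in minutes: 17×60 + 21 = 1041
Start time in minutes: 16×60 + 25 = 985
Difference = 1041 - 985 = 56 minutes
= 0 hours 56 minutes

0h 56m


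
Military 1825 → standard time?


Hour: 18
18 - 12 = 6 → PM

6:25 PM


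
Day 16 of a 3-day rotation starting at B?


Shifts: A, B, C
Start: B (index 1)
Day 16: (1 + 16 - 1) mod 3
= 16 mod 3
= 1
Index 1 → shift B

Shift B


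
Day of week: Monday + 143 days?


Thursday

Start: Monday (index 0)
(0 + 143) mod 7
= 143 mod 7
= 3
Index 3 → Thursday


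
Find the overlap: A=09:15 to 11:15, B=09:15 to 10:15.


Meeting A: 555-675 (in minutes from midnight)
Meeting B: 555-615
Overlap start = max(555, 555) = 555
Overlap end = min(675, 615) = 615
Overlap = max(0, 615 - 555) = 60 min

60 minutes


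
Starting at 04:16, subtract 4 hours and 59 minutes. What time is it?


23:17

Start: 256 minutes from midnight
Subtract: 299 minutes
Remaining: 256 - 299 = -43
Negative → add 24×60 = 1397
Hours: 23, Minutes: 17


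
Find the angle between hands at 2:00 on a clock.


Hour hand = 2×30 + 0×0.5 = 60.0°
Minute hand = 0×6 = 0°
Difference = |60.0 - 0| = 60.0°

60.0°


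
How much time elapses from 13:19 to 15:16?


End time in minutes: 15×60 + 16 = 916
Start time in minutes: 13×60 + 19 = 799
Difference = 916 - 799 = 117 minutes
= 1 hours 57 minutes

1h 57m


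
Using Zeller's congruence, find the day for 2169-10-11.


Wednesday

Zeller's congruence:
q=11, m=10, k=69, j=21
h = (11 + ⌊13×11/5⌋ + 69 + ⌊69/4⌋ + ⌊21/4⌋ - 2×21) mod 7
= (11 + 28 + 69 + 17 + 5 - 42) mod 7
= 88 mod 7 = 4
h=4 → Wednesday


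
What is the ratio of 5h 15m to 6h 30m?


21:26 (0.81)

Duration 1: 315 minutes
Duration 2: 390 minutes
Ratio = 315:390
GCD = 15
Simplified = 21:26
As a decimal: 21/26 ≈ 0.81


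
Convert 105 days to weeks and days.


15 weeks 0 days

Weeks: 105 ÷ 7 = 15 remainder 0


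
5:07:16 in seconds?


Hours: 5 × 3600 = 18000
Minutes: 7 × 60 = 420
Seconds: 16
Total = 18000 + 420 + 16 = 18436

18436 seconds


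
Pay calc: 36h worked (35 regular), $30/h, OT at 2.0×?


Regular: 35h × $30 = $1050.00
Overtime: 36 - 35 = 1h
OT pay: 1h × $30 × 2.0 = $60.00
Total = $1050.00 + $60.00 = $1110.00

$1110.00


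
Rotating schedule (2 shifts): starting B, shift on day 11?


Shift B

Shifts: A, B
Start: B (index 1)
Day 11: (1 + 11 - 1) mod 2
= 11 mod 2
= 1
Index 1 → shift B


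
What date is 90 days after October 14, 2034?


January 12, 2035

Start: October 14, 2034
Add 90 days
October 14 → November 1: 31 - 14 + 1 = 18 days (90 - 18 = 72 left)
November 1 → December 1: 30 - 1 + 1 = 30 days (72 - 30 = 42 left)
December 1 → January 1: 31 - 1 + 1 = 31 days (42 - 31 = 11 left)
January 1 + 11 = January 12, 2035


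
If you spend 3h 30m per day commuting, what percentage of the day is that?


14.6%

Time: 210 minutes
Day: 1440 minutes
Percentage = (210/1440) × 100 ≈ 14.6%


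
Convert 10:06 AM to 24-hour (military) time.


Input: 10:06 AM
AM hour stays: 10

10:06


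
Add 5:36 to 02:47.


08:23

Start: 167 minutes from midnight
Add: 336 minutes
Total: 503 minutes
Hours: 503 ÷ 60 = 8 remainder 23


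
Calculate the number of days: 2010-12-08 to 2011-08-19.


254 days

From December 8, 2010 to August 19, 2011
Rest of December 2010: 31 - 8 = 23
Full months: January 31, February 2011 28, March 31, April 30, May 31, June 30, July 31
Days into August 2011: 19
Total = 23 + 31 + 28 + 31 + 30 + 31 + 30 + 31 + 19 = 254 days


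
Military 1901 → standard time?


Hour: 19
19 - 12 = 7 → PM

7:01 PM


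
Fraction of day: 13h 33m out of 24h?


0.5646 (56.46%)

Total minutes: 13×60 + 33 = 813
Day = 24×60 = 1440 minutes
Fraction = 813/1440 ≈ 0.5646
As a percentage: 813/1440 × 100 ≈ 56.46%


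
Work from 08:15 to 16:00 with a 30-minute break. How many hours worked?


Total time = (16×60+0) - (8×60+15)
= 960 - 495 = 465 min
Minus break: 465 - 30 = 435 min
= 7h 15m

7h 15m (435 minutes)


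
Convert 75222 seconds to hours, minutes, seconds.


20h 53m 42s

Hours: 75222 ÷ 3600 = 20 remainder 3222
Minutes: 3222 ÷ 60 = 53 remainder 42
Seconds: 42


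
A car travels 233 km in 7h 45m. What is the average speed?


30.1 km/h

Distance: 233 km
Time: 7h 45m = 465 min = 465/60 = 31/4 hours
Speed = 233 ÷ (31/4) = 233 × 4 / 31 = 932/31 ≈ 30.1 km/h


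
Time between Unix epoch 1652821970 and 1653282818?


Difference = 1653282818 - 1652821970 = 460848 seconds
In hours: 460848 / 3600 ≈ 128.0
In days: 460848 / 86400 ≈ 5.33

460848 seconds (128.0 hours / 5.33 days)


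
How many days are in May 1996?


Month: May (month 5)
May has 31 days

31 days


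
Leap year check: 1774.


Rules: divisible by 4 AND (not by 100 OR by 400)
1774 ÷ 4 = 443 remainder 2 → not divisible by 4
Not divisible by 4 → not a leap year

No


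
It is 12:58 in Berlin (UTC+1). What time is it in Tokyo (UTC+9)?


Time difference = UTC+9 - UTC+1 = +8 hours
New hour = (12 + 8) mod 24
= 20 mod 24 = 20
Minutes unchanged → 20:58

20:58


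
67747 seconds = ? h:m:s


18h 49m 7s

Hours: 67747 ÷ 3600 = 18 remainder 2947
Minutes: 2947 ÷ 60 = 49 remainder 7
Seconds: 7


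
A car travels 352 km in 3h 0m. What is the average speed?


Distance: 352 km
Time: 3 hours
Speed = 352 / 3 ≈ 117.3 km/h

117.3 km/h


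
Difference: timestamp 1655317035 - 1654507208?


Difference = 1655317035 - 1654507208 = 809827 seconds
In hours: 809827 / 3600 ≈ 225.0
In days: 809827 / 86400 ≈ 9.37

809827 seconds (225.0 hours / 9.37 days)


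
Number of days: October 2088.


Month: October (month 10)
October has 31 days

31 days


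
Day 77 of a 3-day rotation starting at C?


Shifts: A, B, C
Start: C (index 2)
Day 77: (2 + 77 - 1) mod 3
= 78 mod 3
= 0
Index 0 → shift A

Shift A


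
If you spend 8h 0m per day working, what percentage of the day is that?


Time: 480 minutes
Day: 1440 minutes
Percentage = (480/1440) × 100 ≈ 33.3%

33.3%


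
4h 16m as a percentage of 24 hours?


0.1778 (17.78%)

Total minutes: 4×60 + 16 = 256
Day = 24×60 = 1440 minutes
Fraction = 256/1440 ≈ 0.1778
As a percentage: 256/1440 × 100 ≈ 17.78%


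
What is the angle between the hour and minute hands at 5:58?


169.0°

Hour hand = 5×30 + 58×0.5 = 179.0°
Minute hand = 58×6 = 348°
Difference = |179.0 - 348| = 169.0°


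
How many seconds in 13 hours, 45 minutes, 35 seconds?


Hours: 13 × 3600 = 46800
Minutes: 45 × 60 = 2700
Seconds: 35
Total = 46800 + 2700 + 35 = 49535

49535 seconds


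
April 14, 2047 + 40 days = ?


Start: April 14, 2047
Add 40 days
April 14 → May 1: 30 - 14 + 1 = 17 days (40 - 17 = 23 left)
May 1 + 23 = May 24, 2047

May 24, 2047


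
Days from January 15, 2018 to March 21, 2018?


From January 15, 2018 to March 21, 2018
Rest of January 2018: 31 - 15 = 16
Full months: February 2018 28
Days into March 2018: 21
Total = 16 + 28 + 21 = 65 days

65 days


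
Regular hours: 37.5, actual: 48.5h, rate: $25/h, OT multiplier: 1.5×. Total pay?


$1350.00

Regular: 37.5h × $25 = $937.50
Overtime: 48.5 - 37.5 = 11.0h
OT pay: 11.0h × $25 × 1.5 = $412.50
Total = $937.50 + $412.50 = $1350.00


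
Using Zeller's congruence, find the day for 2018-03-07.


Wednesday

Zeller's congruence:
q=7, m=3, k=18, j=20
h = (7 + ⌊13×4/5⌋ + 18 + ⌊18/4⌋ + ⌊20/4⌋ - 2×20) mod 7
= (7 + 10 + 18 + 4 + 5 - 40) mod 7
= 4 mod 7 = 4
h=4 → Wednesday


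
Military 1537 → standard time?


Hour: 15
15 - 12 = 3 → PM

3:37 PM


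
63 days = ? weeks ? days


9 weeks 0 days

Weeks: 63 ÷ 7 = 9 remainder 0


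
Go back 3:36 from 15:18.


11:42

Start: 918 minutes from midnight
Subtract: 216 minutes
Remaining: 918 - 216 = 702
Hours: 11, Minutes: 42


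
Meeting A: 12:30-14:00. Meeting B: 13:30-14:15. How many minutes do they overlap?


30 minutes

Meeting A: 750-840 (in minutes from midnight)
Meeting B: 810-855
Overlap start = max(750, 810) = 810
Overlap end = min(840, 855) = 840
Overlap = max(0, 840 - 810) = 30 min


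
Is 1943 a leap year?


Rules: divisible by 4 AND (not by 100 OR by 400)
1943 ÷ 4 = 485 remainder 3 → not divisible by 4
Not divisible by 4 → not a leap year

No


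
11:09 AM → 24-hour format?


11:09

Input: 11:09 AM
AM hour stays: 11


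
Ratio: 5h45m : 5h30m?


23:22 (1.05)

Duration 1: 345 minutes
Duration 2: 330 minutes
Ratio = 345:330
GCD = 15
Simplified = 23:22
As a decimal: 23/22 ≈ 1.05


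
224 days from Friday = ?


Start: Friday (index 4)
(4 + 224) mod 7
= 228 mod 7
= 4
Index 4 → Friday

Friday


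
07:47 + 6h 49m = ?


14:36

Start: 467 minutes from midnight
Add: 409 minutes
Total: 876 minutes
Hours: 876 ÷ 60 = 14 remainder 36


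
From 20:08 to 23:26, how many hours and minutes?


End time in minutes: 23×60 + 26 = 1406
Start time in minutes: 20×60 + 8 = 1208
Difference = 1406 - 1208 = 198 minutes
= 3 hours 18 minutes

3h 18m


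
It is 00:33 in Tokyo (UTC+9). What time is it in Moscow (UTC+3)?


18:33 (previous day)

Time difference = UTC+3 - UTC+9 = -6 hours
New hour = (0 -6) mod 24
= -6 mod 24 = 18
Minutes unchanged → 18:33; -6 < 0 → previous day


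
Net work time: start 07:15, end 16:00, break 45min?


Total time = (16×60+0) - (7×60+15)
= 960 - 435 = 525 min
Minus break: 525 - 45 = 480 min
= 8h 0m

8h 0m (480 minutes)


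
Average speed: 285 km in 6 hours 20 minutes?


45.0 km/h

Distance: 285 km
Time: 6h 20m = 380 min = 380/60 = 19/3 hours
Speed = 285 ÷ (19/3) = 285 × 3 / 19 = 855/19 = 45.0 km/h


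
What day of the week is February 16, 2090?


Thursday

Zeller's congruence:
q=16, m=14, k=89, j=20
h = (16 + ⌊13×15/5⌋ + 89 + ⌊89/4⌋ + ⌊20/4⌋ - 2×20) mod 7
= (16 + 39 + 89 + 22 + 5 - 40) mod 7
= 131 mod 7 = 5
h=5 → Thursday


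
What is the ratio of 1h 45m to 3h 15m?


Duration 1: 105 minutes
Duration 2: 195 minutes
Ratio = 105:195
GCD = 15
Simplified = 7:13
As a decimal: 7/13 ≈ 0.54

7:13 (0.54)


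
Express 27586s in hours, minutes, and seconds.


Hours: 27586 ÷ 3600 = 7 remainder 2386
Minutes: 2386 ÷ 60 = 39 remainder 46
Seconds: 46

7h 39m 46s


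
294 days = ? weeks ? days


Weeks: 294 ÷ 7 = 42 remainder 0

42 weeks 0 days


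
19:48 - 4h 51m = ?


14:57

Start: 1188 minutes from midnight
Subtract: 291 minutes
Remaining: 1188 - 291 = 897
Hours: 14, Minutes: 57


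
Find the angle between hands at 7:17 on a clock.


116.5°

Hour hand = 7×30 + 17×0.5 = 218.5°
Minute hand = 17×6 = 102°
Difference = |218.5 - 102| = 116.5°


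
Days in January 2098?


31 days

Month: January (month 1)
January has 31 days


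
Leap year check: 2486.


No

Rules: divisible by 4 AND (not by 100 OR by 400)
2486 ÷ 4 = 621 remainder 2 → not divisible by 4
Not divisible by 4 → not a leap year


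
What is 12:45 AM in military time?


00:45

Input: 12:45 AM
12 AM → 00 (midnight)


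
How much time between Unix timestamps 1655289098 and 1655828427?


539329 seconds (149.8 hours / 6.24 days)

Difference = 1655828427 - 1655289098 = 539329 seconds
In hours: 539329 / 3600 ≈ 149.8
In days: 539329 / 86400 ≈ 6.24


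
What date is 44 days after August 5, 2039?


September 18, 2039

Start: August 5, 2039
Add 44 days
August 5 → September 1: 31 - 5 + 1 = 27 days (44 - 27 = 17 left)
September 1 + 17 = September 18, 2039


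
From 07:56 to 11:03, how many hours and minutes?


3h 7m

End time in minutes: 11×60 + 3 = 663
Start time in minutes: 7×60 + 56 = 476
Difference = 663 - 476 = 187 minutes
= 3 hours 7 minutes


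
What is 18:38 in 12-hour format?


Hour: 18
18 - 12 = 6 → PM

6:38 PM


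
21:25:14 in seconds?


Hours: 21 × 3600 = 75600
Minutes: 25 × 60 = 1500
Seconds: 14
Total = 75600 + 1500 + 14 = 77114

77114 seconds


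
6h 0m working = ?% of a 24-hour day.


25.0%

Time: 360 minutes
Day: 1440 minutes
Percentage = (360/1440) × 100 = 25.0%


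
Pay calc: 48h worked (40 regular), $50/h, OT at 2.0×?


Regular: 40h × $50 = $2000.00
Overtime: 48 - 40 = 8h
OT pay: 8h × $50 × 2.0 = $800.00
Total = $2000.00 + $800.00 = $2800.00

$2800.00


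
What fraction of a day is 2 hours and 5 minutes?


0.0868 (8.68%)

Total minutes: 2×60 + 5 = 125
Day = 24×60 = 1440 minutes
Fraction = 125/1440 ≈ 0.0868
As a percentage: 125/1440 × 100 ≈ 8.68%


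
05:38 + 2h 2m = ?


Start: 338 minutes from midnight
Add: 122 minutes
Total: 460 minutes
Hours: 460 ÷ 60 = 7 remainder 40

07:40


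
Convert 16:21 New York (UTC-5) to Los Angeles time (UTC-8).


Time difference = UTC-8 - UTC-5 = -3 hours
New hour = (16 -3) mod 24
= 13 mod 24 = 13
Minutes unchanged → 13:21

13:21


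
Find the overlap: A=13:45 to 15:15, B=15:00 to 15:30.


15 minutes

Meeting A: 825-915 (in minutes from midnight)
Meeting B: 900-930
Overlap start = max(825, 900) = 900
Overlap end = min(915, 930) = 915
Overlap = max(0, 915 - 900) = 15 min


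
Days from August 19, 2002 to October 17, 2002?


59 days

From August 19, 2002 to October 17, 2002
Rest of August 2002: 31 - 19 = 12
Full months: September 30
Days into October 2002: 17
Total = 12 + 30 + 17 = 59 days


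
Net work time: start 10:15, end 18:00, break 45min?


Total time = (18×60+0) - (10×60+15)
= 1080 - 615 = 465 min
Minus break: 465 - 45 = 420 min
= 7h 0m

7h 0m (420 minutes)


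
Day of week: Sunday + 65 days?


Start: Sunday (index 6)
(6 + 65) mod 7
= 71 mod 7
= 1
Index 1 → Tuesday

Tuesday


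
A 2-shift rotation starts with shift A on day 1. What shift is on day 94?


Shift B

Shifts: A, B
Start: A (index 0)
Day 94: (0 + 94 - 1) mod 2
= 93 mod 2
= 1
Index 1 → shift B


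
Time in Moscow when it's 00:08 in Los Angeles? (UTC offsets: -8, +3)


Time difference = UTC+3 - UTC-8 = +11 hours
New hour = (0 + 11) mod 24
= 11 mod 24 = 11
Minutes unchanged → 11:08

11:08


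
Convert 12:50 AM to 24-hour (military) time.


Input: 12:50 AM
12 AM → 00 (midnight)

00:50


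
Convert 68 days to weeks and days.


Weeks: 68 ÷ 7 = 9 remainder 5

9 weeks 5 days


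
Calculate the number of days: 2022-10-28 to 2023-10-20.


From October 28, 2022 to October 20, 2023
Rest of October 2022: 31 - 28 = 3
Full months: November 30, December 31, January 31, February 2023 28, March 31, April 30, May 31, June 30, July 31, August 31, September 30
Days into October 2023: 20
Total = 3 + 30 + 31 + 31 + 28 + 31 + 30 + 31 + 30 + 31 + 31 + 30 + 20 = 357 days

357 days


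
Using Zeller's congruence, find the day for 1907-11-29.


Friday

Zeller's congruence:
q=29, m=11, k=7, j=19
h = (29 + ⌊13×12/5⌋ + 7 + ⌊7/4⌋ + ⌊19/4⌋ - 2×19) mod 7
= (29 + 31 + 7 + 1 + 4 - 38) mod 7
= 34 mod 7 = 6
h=6 → Friday


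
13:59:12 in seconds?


50352 seconds

Hours: 13 × 3600 = 46800
Minutes: 59 × 60 = 3540
Seconds: 12
Total = 46800 + 3540 + 12 = 50352


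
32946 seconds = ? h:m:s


Hours: 32946 ÷ 3600 = 9 remainder 546
Minutes: 546 ÷ 60 = 9 remainder 6
Seconds: 6

9h 9m 6s


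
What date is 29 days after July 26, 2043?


Start: July 26, 2043
Add 29 days
July 26 → August 1: 31 - 26 + 1 = 6 days (29 - 6 = 23 left)
August 1 + 23 = August 24, 2043

August 24, 2043


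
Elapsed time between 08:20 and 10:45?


2h 25m

End time in minutes: 10×60 + 45 = 645
Start time in minutes: 8×60 + 20 = 500
Difference = 645 - 500 = 145 minutes
= 2 hours 25 minutes


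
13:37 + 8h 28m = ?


Start: 817 minutes from midnight
Add: 508 minutes
Total: 1325 minutes
Hours: 1325 ÷ 60 = 22 remainder 5

22:05


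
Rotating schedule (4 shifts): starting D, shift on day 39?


Shift B

Shifts: A, B, C, D
Start: D (index 3)
Day 39: (3 + 39 - 1) mod 4
= 41 mod 4
= 1
Index 1 → shift B


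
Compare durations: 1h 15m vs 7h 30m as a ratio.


Duration 1: 75 minutes
Duration 2: 450 minutes
Ratio = 75:450
GCD = 75
Simplified = 1:6
As a decimal: 1/6 ≈ 0.17

1:6 (0.17)


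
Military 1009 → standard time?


Hour: 10
10 < 12 → AM

10:09 AM


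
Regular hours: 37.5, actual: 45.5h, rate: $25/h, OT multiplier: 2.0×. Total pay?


Regular: 37.5h × $25 = $937.50
Overtime: 45.5 - 37.5 = 8.0h
OT pay: 8.0h × $25 × 2.0 = $400.00
Total = $937.50 + $400.00 = $1337.50

$1337.50


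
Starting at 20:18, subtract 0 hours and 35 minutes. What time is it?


19:43

Start: 1218 minutes from midnight
Subtract: 35 minutes
Remaining: 1218 - 35 = 1183
Hours: 19, Minutes: 43


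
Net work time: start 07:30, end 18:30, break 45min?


Total time = (18×60+30) - (7×60+30)
= 1110 - 450 = 660 min
Minus break: 660 - 45 = 615 min
= 10h 15m

10h 15m (615 minutes)


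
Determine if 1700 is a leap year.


Rules: divisible by 4 AND (not by 100 OR by 400)
1700 ÷ 4 = 425 exactly → divisible by 4
1700 ÷ 100 = 17 exactly → divisible by 100
1700 ÷ 400 = 4 remainder 100 → not divisible by 400
Divisible by 100 but not by 400 → not a leap year

No


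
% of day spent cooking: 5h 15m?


21.9%

Time: 315 minutes
Day: 1440 minutes
Percentage = (315/1440) × 100 ≈ 21.9%


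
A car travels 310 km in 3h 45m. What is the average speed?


82.7 km/h

Distance: 310 km
Time: 3h 45m = 225 min = 225/60 = 15/4 hours
Speed = 310 ÷ (15/4) = 310 × 4 / 15 = 1240/15 ≈ 82.7 km/h


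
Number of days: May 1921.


Month: May (month 5)
May has 31 days

31 days


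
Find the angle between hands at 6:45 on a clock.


Hour hand = 6×30 + 45×0.5 = 202.5°
Minute hand = 45×6 = 270°
Difference = |202.5 - 270| = 67.5°

67.5°


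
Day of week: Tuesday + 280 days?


Start: Tuesday (index 1)
(1 + 280) mod 7
= 281 mod 7
= 1
Index 1 → Tuesday

Tuesday


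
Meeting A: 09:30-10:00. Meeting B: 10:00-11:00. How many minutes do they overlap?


Meeting A: 570-600 (in minutes from midnight)
Meeting B: 600-660
Overlap start = max(570, 600) = 600
Overlap end = min(600, 660) = 600
Overlap = max(0, 600 - 600) = 0 min

0 minutes


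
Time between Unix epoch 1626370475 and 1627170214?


Difference = 1627170214 - 1626370475 = 799739 seconds
In hours: 799739 / 3600 ≈ 222.1
In days: 799739 / 86400 ≈ 9.26

799739 seconds (222.1 hours / 9.26 days)


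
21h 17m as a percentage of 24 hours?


Total minutes: 21×60 + 17 = 1277
Day = 24×60 = 1440 minutes
Fraction = 1277/1440 ≈ 0.8868
As a percentage: 1277/1440 × 100 ≈ 88.68%

0.8868 (88.68%)


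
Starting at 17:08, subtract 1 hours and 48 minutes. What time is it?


15:20

Start: 1028 minutes from midnight
Subtract: 108 minutes
Remaining: 1028 - 108 = 920
Hours: 15, Minutes: 20


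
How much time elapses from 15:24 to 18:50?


End time in minutes: 18×60 + 50 = 1130
Start time in minutes: 15×60 + 24 = 924
Difference = 1130 - 924 = 206 minutes
= 3 hours 26 minutes

3h 26m


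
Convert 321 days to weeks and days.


Weeks: 321 ÷ 7 = 45 remainder 6

45 weeks 6 days


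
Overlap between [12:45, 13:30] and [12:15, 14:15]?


45 minutes

Meeting A: 765-810 (in minutes from midnight)
Meeting B: 735-855
Overlap start = max(765, 735) = 765
Overlap end = min(810, 855) = 810
Overlap = max(0, 810 - 765) = 45 min


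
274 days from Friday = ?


Saturday

Start: Friday (index 4)
(4 + 274) mod 7
= 278 mod 7
= 5
Index 5 → Saturday


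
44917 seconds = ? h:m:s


Hours: 44917 ÷ 3600 = 12 remainder 1717
Minutes: 1717 ÷ 60 = 28 remainder 37
Seconds: 37

12h 28m 37s


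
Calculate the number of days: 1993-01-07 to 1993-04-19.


102 days

From January 7, 1993 to April 19, 1993
Rest of January 1993: 31 - 7 = 24
Full months: February 1993 28, March 31
Days into April 1993: 19
Total = 24 + 28 + 31 + 19 = 102 days


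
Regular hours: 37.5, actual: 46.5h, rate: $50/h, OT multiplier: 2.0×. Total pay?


$2775.00

Regular: 37.5h × $50 = $1875.00
Overtime: 46.5 - 37.5 = 9.0h
OT pay: 9.0h × $50 × 2.0 = $900.00
Total = $1875.00 + $900.00 = $2775.00


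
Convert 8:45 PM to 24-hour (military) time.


Input: 8:45 PM
PM: 8 + 12 = 20

20:45


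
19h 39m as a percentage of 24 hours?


Total minutes: 19×60 + 39 = 1179
Day = 24×60 = 1440 minutes
Fraction = 1179/1440 ≈ 0.8188
As a percentage: 1179/1440 × 100 ≈ 81.88%

0.8188 (81.88%)


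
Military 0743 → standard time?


7:43 AM

Hour: 7
7 < 12 → AM


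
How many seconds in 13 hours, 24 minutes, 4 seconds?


48244 seconds

Hours: 13 × 3600 = 46800
Minutes: 24 × 60 = 1440
Seconds: 4
Total = 46800 + 1440 + 4 = 48244


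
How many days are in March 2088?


Month: March (month 3)
March has 31 days

31 days


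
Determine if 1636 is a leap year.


Yes

Rules: divisible by 4 AND (not by 100 OR by 400)
1636 ÷ 4 = 409 exactly → divisible by 4
1636 ÷ 100 = 16 remainder 36 → not divisible by 100
Divisible by 4 but not by 100 → leap year


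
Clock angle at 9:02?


Hour hand = 9×30 + 2×0.5 = 271.0°
Minute hand = 2×6 = 12°
Difference = |271.0 - 12| = 259.0°
Since > 180°: 360 - 259.0 = 101.0°

101.0°


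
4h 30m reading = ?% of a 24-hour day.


18.8%

Time: 270 minutes
Day: 1440 minutes
Percentage = (270/1440) × 100 ≈ 18.8%


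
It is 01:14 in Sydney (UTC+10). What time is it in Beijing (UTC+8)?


Time difference = UTC+8 - UTC+10 = -2 hours
New hour = (1 -2) mod 24
= -1 mod 24 = 23
Minutes unchanged → 23:14; -1 < 0 → previous day

23:14 (previous day)


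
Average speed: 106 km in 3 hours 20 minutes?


Distance: 106 km
Time: 3h 20m = 200 min = 200/60 = 10/3 hours
Speed = 106 ÷ (10/3) = 106 × 3 / 10 = 318/10 = 31.8 km/h

31.8 km/h


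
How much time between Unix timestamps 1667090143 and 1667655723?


565580 seconds (157.1 hours / 6.55 days)

Difference = 1667655723 - 1667090143 = 565580 seconds
In hours: 565580 / 3600 ≈ 157.1
In days: 565580 / 86400 ≈ 6.55


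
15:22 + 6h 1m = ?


21:23

Start: 922 minutes from midnight
Add: 361 minutes
Total: 1283 minutes
Hours: 1283 ÷ 60 = 21 remainder 23


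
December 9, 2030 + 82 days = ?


Start: December 9, 2030
Add 82 days
December 9 → January 1: 31 - 9 + 1 = 23 days (82 - 23 = 59 left)
January 1 → February 1: 31 - 1 + 1 = 31 days (59 - 31 = 28 left)
February 1 → March 1: 28 - 1 + 1 = 28 days (28 - 28 = 0 left)
Land exactly on March 1, 2031

March 1, 2031


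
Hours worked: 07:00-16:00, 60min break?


8h 0m (480 minutes)

Total time = (16×60+0) - (7×60+0)
= 960 - 420 = 540 min
Minus break: 540 - 60 = 480 min
= 8h 0m


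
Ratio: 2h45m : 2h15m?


Duration 1: 165 minutes
Duration 2: 135 minutes
Ratio = 165:135
GCD = 15
Simplified = 11:9
As a decimal: 11/9 ≈ 1.22

11:9 (1.22)


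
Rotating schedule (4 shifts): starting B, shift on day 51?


Shifts: A, B, C, D
Start: B (index 1)
Day 51: (1 + 51 - 1) mod 4
= 51 mod 4
= 3
Index 3 → shift D

Shift D


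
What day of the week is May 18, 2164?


Zeller's congruence:
q=18, m=5, k=64, j=21
h = (18 + ⌊13×6/5⌋ + 64 + ⌊64/4⌋ + ⌊21/4⌋ - 2×21) mod 7
= (18 + 15 + 64 + 16 + 5 - 42) mod 7
= 76 mod 7 = 6
h=6 → Friday

Friday


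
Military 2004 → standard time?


Hour: 20
20 - 12 = 8 → PM

8:04 PM


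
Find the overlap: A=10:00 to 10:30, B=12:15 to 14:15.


0 minutes

Meeting A: 600-630 (in minutes from midnight)
Meeting B: 735-855
Overlap start = max(600, 735) = 735
Overlap end = min(630, 855) = 630
Overlap = max(0, 630 - 735) = 0 min


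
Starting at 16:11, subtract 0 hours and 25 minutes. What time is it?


15:46

Start: 971 minutes from midnight
Subtract: 25 minutes
Remaining: 971 - 25 = 946
Hours: 15, Minutes: 46


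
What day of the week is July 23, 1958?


Wednesday

Zeller's congruence:
q=23, m=7, k=58, j=19
h = (23 + ⌊13×8/5⌋ + 58 + ⌊58/4⌋ + ⌊19/4⌋ - 2×19) mod 7
= (23 + 20 + 58 + 14 + 4 - 38) mod 7
= 81 mod 7 = 4
h=4 → Wednesday


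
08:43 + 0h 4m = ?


Start: 523 minutes from midnight
Add: 4 minutes
Total: 527 minutes
Hours: 527 ÷ 60 = 8 remainder 47

08:47


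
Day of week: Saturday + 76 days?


Friday

Start: Saturday (index 5)
(5 + 76) mod 7
= 81 mod 7
= 4
Index 4 → Friday


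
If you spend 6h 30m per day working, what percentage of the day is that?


27.1%

Time: 390 minutes
Day: 1440 minutes
Percentage = (390/1440) × 100 ≈ 27.1%


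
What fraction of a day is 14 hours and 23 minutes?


Total minutes: 14×60 + 23 = 863
Day = 24×60 = 1440 minutes
Fraction = 863/1440 ≈ 0.5993
As a percentage: 863/1440 × 100 ≈ 59.93%

0.5993 (59.93%)


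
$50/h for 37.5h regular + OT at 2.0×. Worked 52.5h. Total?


Regular: 37.5h × $50 = $1875.00
Overtime: 52.5 - 37.5 = 15.0h
OT pay: 15.0h × $50 × 2.0 = $1500.00
Total = $1875.00 + $1500.00 = $3375.00

$3375.00


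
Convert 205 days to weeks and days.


Weeks: 205 ÷ 7 = 29 remainder 2

29 weeks 2 days


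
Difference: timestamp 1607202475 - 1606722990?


Difference = 1607202475 - 1606722990 = 479485 seconds
In hours: 479485 / 3600 ≈ 133.2
In days: 479485 / 86400 ≈ 5.55

479485 seconds (133.2 hours / 5.55 days)


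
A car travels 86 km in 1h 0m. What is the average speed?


86.0 km/h

Distance: 86 km
Time: 1 hours
Speed = 86 / 1 = 86.0 km/h


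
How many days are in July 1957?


Month: July (month 7)
July has 31 days

31 days


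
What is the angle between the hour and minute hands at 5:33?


31.5°

Hour hand = 5×30 + 33×0.5 = 166.5°
Minute hand = 33×6 = 198°
Difference = |166.5 - 198| = 31.5°


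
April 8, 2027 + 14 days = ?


April 22, 2027

Start: April 8, 2027
Add 14 days
April 8 + 14 = April 22, 2027


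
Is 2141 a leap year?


No

Rules: divisible by 4 AND (not by 100 OR by 400)
2141 ÷ 4 = 535 remainder 1 → not divisible by 4
Not divisible by 4 → not a leap year


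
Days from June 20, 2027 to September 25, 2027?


97 days

From June 20, 2027 to September 25, 2027
Rest of June 2027: 30 - 20 = 10
Full months: July 31, August 31
Days into September 2027: 25
Total = 10 + 31 + 31 + 25 = 97 days


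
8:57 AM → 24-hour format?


08:57

Input: 8:57 AM
AM hour stays: 8


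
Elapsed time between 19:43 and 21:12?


1h 29m

End time in minutes: 21×60 + 12 = 1272
Start time in minutes: 19×60 + 43 = 1183
Difference = 1272 - 1183 = 89 minutes
= 1 hours 29 minutes


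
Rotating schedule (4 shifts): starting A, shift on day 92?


Shift D

Shifts: A, B, C, D
Start: A (index 0)
Day 92: (0 + 92 - 1) mod 4
= 91 mod 4
= 3
Index 3 → shift D


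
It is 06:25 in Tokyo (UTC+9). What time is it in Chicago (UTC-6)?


15:25 (previous day)

Time difference = UTC-6 - UTC+9 = -15 hours
New hour = (6 -15) mod 24
= -9 mod 24 = 15
Minutes unchanged → 15:25; -9 < 0 → previous day


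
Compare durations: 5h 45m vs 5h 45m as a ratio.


Duration 1: 345 minutes
Duration 2: 345 minutes
Ratio = 345:345
GCD = 345
Simplified = 1:1
As a decimal: 1/1 = 1.00

1:1 (1.00)


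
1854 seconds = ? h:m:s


Hours: 1854 ÷ 3600 = 0 remainder 1854
Minutes: 1854 ÷ 60 = 30 remainder 54
Seconds: 54

0h 30m 54s


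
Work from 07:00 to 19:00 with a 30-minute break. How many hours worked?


11h 30m (690 minutes)

Total time = (19×60+0) - (7×60+0)
= 1140 - 420 = 720 min
Minus break: 720 - 30 = 690 min
= 11h 30m


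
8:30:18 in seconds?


30618 seconds

Hours: 8 × 3600 = 28800
Minutes: 30 × 60 = 1800
Seconds: 18
Total = 28800 + 1800 + 18 = 30618


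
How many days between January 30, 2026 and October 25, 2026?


From January 30, 2026 to October 25, 2026
Rest of January 2026: 31 - 30 = 1
Full months: February 2026 28, March 31, April 30, May 31, June 30, July 31, August 31, September 30
Days into October 2026: 25
Total = 1 + 28 + 31 + 30 + 31 + 30 + 31 + 31 + 30 + 25 = 268 days

268 days


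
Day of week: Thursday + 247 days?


Saturday

Start: Thursday (index 3)
(3 + 247) mod 7
= 250 mod 7
= 5
Index 5 → Saturday


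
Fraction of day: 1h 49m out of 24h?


Total minutes: 1×60 + 49 = 109
Day = 24×60 = 1440 minutes
Fraction = 109/1440 ≈ 0.0757
As a percentage: 109/1440 × 100 ≈ 7.57%

0.0757 (7.57%)


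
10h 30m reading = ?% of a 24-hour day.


43.8%

Time: 630 minutes
Day: 1440 minutes
Percentage = (630/1440) × 100 ≈ 43.8%


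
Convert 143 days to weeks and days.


Weeks: 143 ÷ 7 = 20 remainder 3

20 weeks 3 days


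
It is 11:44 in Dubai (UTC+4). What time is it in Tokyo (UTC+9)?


Time difference = UTC+9 - UTC+4 = +5 hours
New hour = (11 + 5) mod 24
= 16 mod 24 = 16
Minutes unchanged → 16:44

16:44


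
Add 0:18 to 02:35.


02:53

Start: 155 minutes from midnight
Add: 18 minutes
Total: 173 minutes
Hours: 173 ÷ 60 = 2 remainder 53


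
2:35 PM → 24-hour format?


14:35

Input: 2:35 PM
PM: 2 + 12 = 14


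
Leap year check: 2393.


Rules: divisible by 4 AND (not by 100 OR by 400)
2393 ÷ 4 = 598 remainder 1 → not divisible by 4
Not divisible by 4 → not a leap year

No


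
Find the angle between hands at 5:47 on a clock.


108.5°

Hour hand = 5×30 + 47×0.5 = 173.5°
Minute hand = 47×6 = 282°
Difference = |173.5 - 282| = 108.5°


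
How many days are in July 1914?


Month: July (month 7)
July has 31 days

31 days


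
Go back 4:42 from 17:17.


12:35

Start: 1037 minutes from midnight
Subtract: 282 minutes
Remaining: 1037 - 282 = 755
Hours: 12, Minutes: 35


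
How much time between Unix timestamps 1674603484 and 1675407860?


Difference = 1675407860 - 1674603484 = 804376 seconds
In hours: 804376 / 3600 ≈ 223.4
In days: 804376 / 86400 ≈ 9.31

804376 seconds (223.4 hours / 9.31 days)


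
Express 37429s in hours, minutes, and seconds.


10h 23m 49s

Hours: 37429 ÷ 3600 = 10 remainder 1429
Minutes: 1429 ÷ 60 = 23 remainder 49
Seconds: 49


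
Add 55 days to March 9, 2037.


May 3, 2037

Start: March 9, 2037
Add 55 days
March 9 → April 1: 31 - 9 + 1 = 23 days (55 - 23 = 32 left)
April 1 → May 1: 30 - 1 + 1 = 30 days (32 - 30 = 2 left)
May 1 + 2 = May 3, 2037


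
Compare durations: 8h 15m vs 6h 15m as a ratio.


33:25 (1.32)

Duration 1: 495 minutes
Duration 2: 375 minutes
Ratio = 495:375
GCD = 15
Simplified = 33:25
As a decimal: 33/25 = 1.32


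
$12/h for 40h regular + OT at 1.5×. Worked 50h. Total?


Regular: 40h × $12 = $480.00
Overtime: 50 - 40 = 10h
OT pay: 10h × $12 × 1.5 = $180.00
Total = $480.00 + $180.00 = $660.00

$660.00


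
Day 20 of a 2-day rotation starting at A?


Shifts: A, B
Start: A (index 0)
Day 20: (0 + 20 - 1) mod 2
= 19 mod 2
= 1
Index 1 → shift B

Shift B


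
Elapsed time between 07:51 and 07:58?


End time in minutes: 7×60 + 58 = 478
Start time in minutes: 7×60 + 51 = 471
Difference = 478 - 471 = 7 minutes
= 0 hours 7 minutes

0h 7m


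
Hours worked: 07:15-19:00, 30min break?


Total time = (19×60+0) - (7×60+15)
= 1140 - 435 = 705 min
Minus break: 705 - 30 = 675 min
= 11h 15m

11h 15m (675 minutes)


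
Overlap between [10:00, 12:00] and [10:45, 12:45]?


75 minutes

Meeting A: 600-720 (in minutes from midnight)
Meeting B: 645-765
Overlap start = max(600, 645) = 645
Overlap end = min(720, 765) = 720
Overlap = max(0, 720 - 645) = 75 min


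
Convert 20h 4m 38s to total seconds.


Hours: 20 × 3600 = 72000
Minutes: 4 × 60 = 240
Seconds: 38
Total = 72000 + 240 + 38 = 72278

72278 seconds


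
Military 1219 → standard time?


Hour: 12
12 → 12 PM (noon)

12:19 PM


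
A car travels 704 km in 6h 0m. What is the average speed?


117.3 km/h

Distance: 704 km
Time: 6 hours
Speed = 704 / 6 ≈ 117.3 km/h


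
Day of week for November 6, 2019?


Zeller's congruence:
q=6, m=11, k=19, j=20
h = (6 + ⌊13×12/5⌋ + 19 + ⌊19/4⌋ + ⌊20/4⌋ - 2×20) mod 7
= (6 + 31 + 19 + 4 + 5 - 40) mod 7
= 25 mod 7 = 4
h=4 → Wednesday

Wednesday


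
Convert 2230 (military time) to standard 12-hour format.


10:30 PM

Hour: 22
22 - 12 = 10 → PM


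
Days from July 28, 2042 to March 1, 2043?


216 days

From July 28, 2042 to March 1, 2043
Rest of July 2042: 31 - 28 = 3
Full months: August 31, September 30, October 31, November 30, December 31, January 31, February 2043 28
Days into March 2043: 1
Total = 3 + 31 + 30 + 31 + 30 + 31 + 31 + 28 + 1 = 216 days


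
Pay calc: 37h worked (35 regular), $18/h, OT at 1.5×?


$684.00

Regular: 35h × $18 = $630.00
Overtime: 37 - 35 = 2h
OT pay: 2h × $18 × 1.5 = $54.00
Total = $630.00 + $54.00 = $684.00


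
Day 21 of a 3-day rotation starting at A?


Shifts: A, B, C
Start: A (index 0)
Day 21: (0 + 21 - 1) mod 3
= 20 mod 3
= 2
Index 2 → shift C

Shift C


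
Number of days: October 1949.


31 days

Month: October (month 10)
October has 31 days


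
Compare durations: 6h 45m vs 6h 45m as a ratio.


Duration 1: 405 minutes
Duration 2: 405 minutes
Ratio = 405:405
GCD = 405
Simplified = 1:1
As a decimal: 1/1 = 1.00

1:1 (1.00)


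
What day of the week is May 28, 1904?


Zeller's congruence:
q=28, m=5, k=4, j=19
h = (28 + ⌊13×6/5⌋ + 4 + ⌊4/4⌋ + ⌊19/4⌋ - 2×19) mod 7
= (28 + 15 + 4 + 1 + 4 - 38) mod 7
= 14 mod 7 = 0
h=0 → Saturday

Saturday


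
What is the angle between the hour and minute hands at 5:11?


Hour hand = 5×30 + 11×0.5 = 155.5°
Minute hand = 11×6 = 66°
Difference = |155.5 - 66| = 89.5°

89.5°


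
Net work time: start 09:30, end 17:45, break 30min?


Total time = (17×60+45) - (9×60+30)
= 1065 - 570 = 495 min
Minus break: 495 - 30 = 465 min
= 7h 45m

7h 45m (465 minutes)


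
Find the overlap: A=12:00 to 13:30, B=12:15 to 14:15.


Meeting A: 720-810 (in minutes from midnight)
Meeting B: 735-855
Overlap start = max(720, 735) = 735
Overlap end = min(810, 855) = 810
Overlap = max(0, 810 - 735) = 75 min

75 minutes


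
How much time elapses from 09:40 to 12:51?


End time in minutes: 12×60 + 51 = 771
Start time in minutes: 9×60 + 40 = 580
Difference = 771 - 580 = 191 minutes
= 3 hours 11 minutes

3h 11m


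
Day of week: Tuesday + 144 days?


Start: Tuesday (index 1)
(1 + 144) mod 7
= 145 mod 7
= 5
Index 5 → Saturday

Saturday


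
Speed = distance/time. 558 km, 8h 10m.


Distance: 558 km
Time: 8h 10m = 490 min = 490/60 = 49/6 hours
Speed = 558 ÷ (49/6) = 558 × 6 / 49 = 3348/49 ≈ 68.3 km/h

68.3 km/h


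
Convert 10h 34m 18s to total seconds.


Hours: 10 × 3600 = 36000
Minutes: 34 × 60 = 2040
Seconds: 18
Total = 36000 + 2040 + 18 = 38058

38058 seconds


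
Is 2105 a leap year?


Rules: divisible by 4 AND (not by 100 OR by 400)
2105 ÷ 4 = 526 remainder 1 → not divisible by 4
Not divisible by 4 → not a leap year

No


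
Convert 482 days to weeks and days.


Weeks: 482 ÷ 7 = 68 remainder 6

68 weeks 6 days


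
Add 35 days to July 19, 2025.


August 23, 2025

Start: July 19, 2025
Add 35 days
July 19 → August 1: 31 - 19 + 1 = 13 days (35 - 13 = 22 left)
August 1 + 22 = August 23, 2025


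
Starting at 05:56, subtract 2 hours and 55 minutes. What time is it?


03:01

Start: 356 minutes from midnight
Subtract: 175 minutes
Remaining: 356 - 175 = 181
Hours: 3, Minutes: 1


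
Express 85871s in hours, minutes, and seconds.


23h 51m 11s

Hours: 85871 ÷ 3600 = 23 remainder 3071
Minutes: 3071 ÷ 60 = 51 remainder 11
Seconds: 11


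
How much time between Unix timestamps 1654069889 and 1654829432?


Difference = 1654829432 - 1654069889 = 759543 seconds
In hours: 759543 / 3600 ≈ 211.0
In days: 759543 / 86400 ≈ 8.79

759543 seconds (211.0 hours / 8.79 days)
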